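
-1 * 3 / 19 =-3 / 19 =-0.16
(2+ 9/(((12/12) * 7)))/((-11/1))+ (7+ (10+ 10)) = 2056/77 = 26.70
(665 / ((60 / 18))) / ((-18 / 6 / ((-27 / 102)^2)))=-10773 / 2312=-4.66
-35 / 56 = -5 / 8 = -0.62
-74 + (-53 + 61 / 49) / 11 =-42422 / 539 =-78.71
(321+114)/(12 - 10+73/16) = 66.29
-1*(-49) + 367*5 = 1884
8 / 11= 0.73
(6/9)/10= 1/15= 0.07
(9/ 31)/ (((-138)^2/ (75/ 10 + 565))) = 1145/ 131192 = 0.01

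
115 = 115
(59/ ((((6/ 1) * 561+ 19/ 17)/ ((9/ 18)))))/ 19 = 1003/ 2175158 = 0.00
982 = 982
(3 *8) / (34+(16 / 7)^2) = 588 / 961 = 0.61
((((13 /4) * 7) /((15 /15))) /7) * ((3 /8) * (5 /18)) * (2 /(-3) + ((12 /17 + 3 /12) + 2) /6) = -4615 /78336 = -0.06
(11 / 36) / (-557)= -11 / 20052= -0.00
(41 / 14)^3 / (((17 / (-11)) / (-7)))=758131 / 6664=113.77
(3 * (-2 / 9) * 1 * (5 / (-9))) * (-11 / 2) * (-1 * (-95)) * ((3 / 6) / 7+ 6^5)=-568819625 / 378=-1504813.82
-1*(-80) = 80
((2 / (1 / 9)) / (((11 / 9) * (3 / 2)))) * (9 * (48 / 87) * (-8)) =-124416 / 319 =-390.02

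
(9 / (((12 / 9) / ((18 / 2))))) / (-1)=-243 / 4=-60.75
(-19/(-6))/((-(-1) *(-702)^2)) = 19/2956824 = 0.00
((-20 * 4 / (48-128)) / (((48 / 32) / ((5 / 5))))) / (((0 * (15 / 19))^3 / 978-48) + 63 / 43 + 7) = -43 / 2550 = -0.02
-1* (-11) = 11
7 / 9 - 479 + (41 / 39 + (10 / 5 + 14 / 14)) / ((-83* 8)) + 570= 3564779 / 38844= 91.77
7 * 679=4753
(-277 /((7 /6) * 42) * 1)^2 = 76729 /2401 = 31.96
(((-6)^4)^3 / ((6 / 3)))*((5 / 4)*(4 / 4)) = 1360488960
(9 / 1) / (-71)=-9 / 71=-0.13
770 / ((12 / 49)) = 18865 / 6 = 3144.17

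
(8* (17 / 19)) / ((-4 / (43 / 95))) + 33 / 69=-13771 / 41515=-0.33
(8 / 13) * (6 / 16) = 3 / 13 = 0.23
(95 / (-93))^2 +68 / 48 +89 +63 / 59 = 92.53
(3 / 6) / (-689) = -0.00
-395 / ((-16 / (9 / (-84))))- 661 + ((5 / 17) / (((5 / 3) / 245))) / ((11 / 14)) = -50987611 / 83776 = -608.62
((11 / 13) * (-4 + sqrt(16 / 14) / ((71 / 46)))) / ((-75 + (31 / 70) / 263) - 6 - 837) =810040 / 219704537 - 2661560 * sqrt(14) / 15599022127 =0.00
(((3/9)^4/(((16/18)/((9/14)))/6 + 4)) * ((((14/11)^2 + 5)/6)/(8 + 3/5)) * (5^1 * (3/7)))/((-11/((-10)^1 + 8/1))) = 60075/411848668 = 0.00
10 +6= 16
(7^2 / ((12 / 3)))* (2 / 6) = 49 / 12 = 4.08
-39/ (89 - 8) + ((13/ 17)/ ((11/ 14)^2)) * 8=523627/ 55539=9.43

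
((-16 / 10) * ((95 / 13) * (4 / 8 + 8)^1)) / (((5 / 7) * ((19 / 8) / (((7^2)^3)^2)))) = -52707621661408 / 65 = -810886487098.58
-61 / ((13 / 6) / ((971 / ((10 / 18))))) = -3198474 / 65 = -49207.29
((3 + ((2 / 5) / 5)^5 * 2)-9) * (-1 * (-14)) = -820311604 / 9765625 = -84.00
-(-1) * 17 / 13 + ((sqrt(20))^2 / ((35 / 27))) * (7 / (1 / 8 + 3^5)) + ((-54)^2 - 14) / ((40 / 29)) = 212970691 / 101140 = 2105.70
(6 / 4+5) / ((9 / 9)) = 13 / 2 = 6.50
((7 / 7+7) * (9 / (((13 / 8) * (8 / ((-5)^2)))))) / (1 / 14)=25200 / 13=1938.46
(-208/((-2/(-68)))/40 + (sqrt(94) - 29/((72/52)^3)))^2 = 30045184973209/850305600 - 5474053 * sqrt(94)/14580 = 31694.46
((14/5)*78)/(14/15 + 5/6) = 6552/53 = 123.62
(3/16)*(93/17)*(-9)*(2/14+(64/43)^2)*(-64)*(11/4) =843020541/220031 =3831.37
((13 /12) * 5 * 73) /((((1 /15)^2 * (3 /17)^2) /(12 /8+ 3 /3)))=171413125 /24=7142213.54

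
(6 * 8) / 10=24 / 5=4.80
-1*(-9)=9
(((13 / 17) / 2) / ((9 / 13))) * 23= 3887 / 306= 12.70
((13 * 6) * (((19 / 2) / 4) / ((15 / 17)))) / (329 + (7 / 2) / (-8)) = 16796 / 26285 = 0.64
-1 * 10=-10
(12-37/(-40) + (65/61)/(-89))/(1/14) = 19629351/108580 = 180.78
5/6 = 0.83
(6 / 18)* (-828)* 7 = -1932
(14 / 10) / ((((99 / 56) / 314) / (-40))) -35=-988169 / 99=-9981.51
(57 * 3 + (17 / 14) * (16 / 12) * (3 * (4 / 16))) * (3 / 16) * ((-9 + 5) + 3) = -7233 / 224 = -32.29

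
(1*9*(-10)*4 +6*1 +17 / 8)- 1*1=-2823 / 8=-352.88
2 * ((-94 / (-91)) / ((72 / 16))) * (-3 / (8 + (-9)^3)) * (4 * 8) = 12032 / 196833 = 0.06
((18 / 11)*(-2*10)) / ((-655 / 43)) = 3096 / 1441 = 2.15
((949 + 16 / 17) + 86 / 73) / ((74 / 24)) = 14164068 / 45917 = 308.47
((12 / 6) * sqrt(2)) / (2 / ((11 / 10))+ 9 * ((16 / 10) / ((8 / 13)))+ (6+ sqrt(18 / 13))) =-36300 * sqrt(13) / 38270707+ 2455310 * sqrt(2) / 38270707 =0.09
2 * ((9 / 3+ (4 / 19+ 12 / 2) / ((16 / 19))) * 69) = 5727 / 4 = 1431.75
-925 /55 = -185 /11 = -16.82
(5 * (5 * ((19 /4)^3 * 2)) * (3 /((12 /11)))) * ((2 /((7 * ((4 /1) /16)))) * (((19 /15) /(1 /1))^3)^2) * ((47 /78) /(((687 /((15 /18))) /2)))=166829539751743 /1640696148000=101.68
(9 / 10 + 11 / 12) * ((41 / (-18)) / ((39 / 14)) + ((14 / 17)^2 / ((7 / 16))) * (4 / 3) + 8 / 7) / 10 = 185142931 / 426043800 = 0.43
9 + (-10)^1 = -1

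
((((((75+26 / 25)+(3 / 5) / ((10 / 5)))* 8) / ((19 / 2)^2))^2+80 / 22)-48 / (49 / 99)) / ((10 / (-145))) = 30270018384948 / 43901886875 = 689.49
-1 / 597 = -0.00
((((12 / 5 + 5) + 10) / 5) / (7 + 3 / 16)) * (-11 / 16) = -957 / 2875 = -0.33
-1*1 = -1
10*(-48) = -480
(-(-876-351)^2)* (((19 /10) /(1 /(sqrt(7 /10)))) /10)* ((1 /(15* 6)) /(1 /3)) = -9535017* sqrt(70) /10000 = -7977.57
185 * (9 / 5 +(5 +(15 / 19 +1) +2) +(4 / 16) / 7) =1045731 / 532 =1965.66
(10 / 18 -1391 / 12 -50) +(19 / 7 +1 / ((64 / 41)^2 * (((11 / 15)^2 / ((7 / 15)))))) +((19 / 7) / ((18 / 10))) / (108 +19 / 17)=-626606873225 / 3861344256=-162.28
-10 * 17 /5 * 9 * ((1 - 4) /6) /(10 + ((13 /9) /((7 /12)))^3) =1416933 /233218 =6.08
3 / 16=0.19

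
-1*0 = 0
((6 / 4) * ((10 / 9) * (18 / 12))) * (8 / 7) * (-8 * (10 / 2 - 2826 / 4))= 112240 / 7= 16034.29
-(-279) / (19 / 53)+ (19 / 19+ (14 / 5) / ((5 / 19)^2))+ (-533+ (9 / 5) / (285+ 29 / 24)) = 4677211569 / 16313875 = 286.70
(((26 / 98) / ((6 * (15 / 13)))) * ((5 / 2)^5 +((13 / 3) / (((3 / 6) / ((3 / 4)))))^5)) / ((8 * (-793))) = -4433 / 62720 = -0.07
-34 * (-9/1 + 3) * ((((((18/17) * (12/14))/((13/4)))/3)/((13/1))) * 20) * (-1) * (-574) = 2833920/169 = 16768.76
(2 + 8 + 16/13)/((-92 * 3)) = -73/1794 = -0.04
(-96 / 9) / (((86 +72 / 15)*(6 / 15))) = -200 / 681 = -0.29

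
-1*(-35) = 35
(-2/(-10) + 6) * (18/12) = 9.30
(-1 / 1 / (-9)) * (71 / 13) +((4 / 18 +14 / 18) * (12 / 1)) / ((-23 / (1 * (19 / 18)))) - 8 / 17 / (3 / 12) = -1.83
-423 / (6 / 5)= -705 / 2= -352.50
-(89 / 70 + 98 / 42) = -757 / 210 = -3.60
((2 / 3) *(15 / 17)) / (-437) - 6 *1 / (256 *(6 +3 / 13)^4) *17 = -0.00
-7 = -7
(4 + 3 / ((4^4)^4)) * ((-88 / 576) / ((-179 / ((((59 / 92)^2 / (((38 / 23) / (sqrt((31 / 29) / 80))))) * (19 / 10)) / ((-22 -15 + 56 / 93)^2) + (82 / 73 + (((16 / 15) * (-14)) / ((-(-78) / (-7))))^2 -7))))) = -1481950062133707793 / 106374278794759372800 + 632178830568879737 * sqrt(4495) / 300833386881357300367360000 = -0.01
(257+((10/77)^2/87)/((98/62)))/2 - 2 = 6394660831/50550654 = 126.50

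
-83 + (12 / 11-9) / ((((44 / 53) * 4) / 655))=-3180893 / 1936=-1643.02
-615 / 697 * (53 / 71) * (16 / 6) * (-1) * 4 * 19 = 161120 / 1207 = 133.49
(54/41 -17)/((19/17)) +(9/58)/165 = -34867553/2485010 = -14.03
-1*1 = -1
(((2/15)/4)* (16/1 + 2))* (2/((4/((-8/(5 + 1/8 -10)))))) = 32/65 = 0.49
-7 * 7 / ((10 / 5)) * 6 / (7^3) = -3 / 7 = -0.43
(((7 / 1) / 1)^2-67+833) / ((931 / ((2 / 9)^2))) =3260 / 75411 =0.04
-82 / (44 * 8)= -41 / 176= -0.23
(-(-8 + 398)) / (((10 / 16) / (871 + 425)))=-808704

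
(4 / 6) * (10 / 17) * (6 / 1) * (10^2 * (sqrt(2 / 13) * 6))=24000 * sqrt(26) / 221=553.74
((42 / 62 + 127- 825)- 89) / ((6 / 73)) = -889724 / 93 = -9566.92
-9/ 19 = -0.47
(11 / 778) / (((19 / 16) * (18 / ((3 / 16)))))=0.00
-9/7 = -1.29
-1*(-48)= 48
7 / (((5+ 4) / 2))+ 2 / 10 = 79 / 45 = 1.76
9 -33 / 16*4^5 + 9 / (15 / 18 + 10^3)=-12628461 / 6005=-2102.99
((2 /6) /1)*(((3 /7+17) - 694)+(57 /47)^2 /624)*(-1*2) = 2176051811 /4824456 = 451.05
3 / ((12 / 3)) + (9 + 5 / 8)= 83 / 8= 10.38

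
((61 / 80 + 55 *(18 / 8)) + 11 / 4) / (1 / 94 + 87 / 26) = 6220591 / 164080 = 37.91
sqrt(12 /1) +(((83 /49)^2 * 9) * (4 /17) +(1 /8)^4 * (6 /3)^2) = 2 * sqrt(3) +253996913 /41796608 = 9.54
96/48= 2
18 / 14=9 / 7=1.29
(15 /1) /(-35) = -3 /7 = -0.43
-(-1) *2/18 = 1/9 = 0.11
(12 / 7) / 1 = 12 / 7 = 1.71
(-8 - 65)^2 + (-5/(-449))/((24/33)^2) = 153134749/28736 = 5329.02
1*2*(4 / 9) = 0.89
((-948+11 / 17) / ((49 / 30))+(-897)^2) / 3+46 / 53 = 11832396915 / 44149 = 268010.53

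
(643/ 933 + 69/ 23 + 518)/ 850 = 243368/ 396525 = 0.61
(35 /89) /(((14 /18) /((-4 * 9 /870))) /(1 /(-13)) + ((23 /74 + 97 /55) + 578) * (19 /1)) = 1923075 /55090780348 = 0.00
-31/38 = -0.82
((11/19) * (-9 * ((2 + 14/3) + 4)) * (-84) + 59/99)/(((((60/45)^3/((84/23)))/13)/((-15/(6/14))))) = -251759449305/76912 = -3273344.20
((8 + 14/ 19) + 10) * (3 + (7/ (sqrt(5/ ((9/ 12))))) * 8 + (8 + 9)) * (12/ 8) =10680/ 19 + 14952 * sqrt(15)/ 95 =1171.67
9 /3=3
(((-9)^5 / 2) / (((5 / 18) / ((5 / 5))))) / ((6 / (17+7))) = -2125764 / 5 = -425152.80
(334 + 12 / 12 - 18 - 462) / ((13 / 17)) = -2465 / 13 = -189.62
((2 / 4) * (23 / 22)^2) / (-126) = -529 / 121968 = -0.00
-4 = -4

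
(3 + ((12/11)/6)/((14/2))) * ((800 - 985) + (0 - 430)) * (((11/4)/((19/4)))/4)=-143295/532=-269.35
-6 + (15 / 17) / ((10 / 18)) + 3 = -24 / 17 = -1.41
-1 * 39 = -39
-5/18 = -0.28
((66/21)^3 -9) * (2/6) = 7561/1029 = 7.35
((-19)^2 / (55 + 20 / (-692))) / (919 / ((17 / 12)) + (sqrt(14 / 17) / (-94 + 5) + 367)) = 94491389*sqrt(238) / 22459201325523810 + 145210870433807 / 22459201325523810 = 0.01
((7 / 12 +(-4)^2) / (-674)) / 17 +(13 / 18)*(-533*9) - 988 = -612201139 / 137496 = -4452.50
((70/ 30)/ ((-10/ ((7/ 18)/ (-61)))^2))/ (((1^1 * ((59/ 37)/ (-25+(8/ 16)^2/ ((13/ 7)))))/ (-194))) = 530572637/ 184939653600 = 0.00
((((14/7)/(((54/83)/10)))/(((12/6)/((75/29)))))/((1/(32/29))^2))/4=2656000/219501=12.10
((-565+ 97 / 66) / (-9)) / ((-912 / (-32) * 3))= 37193 / 50787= 0.73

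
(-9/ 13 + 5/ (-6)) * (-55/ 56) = 935/ 624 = 1.50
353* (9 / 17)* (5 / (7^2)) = 15885 / 833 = 19.07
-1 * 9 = -9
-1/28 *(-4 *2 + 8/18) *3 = 17/21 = 0.81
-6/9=-2/3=-0.67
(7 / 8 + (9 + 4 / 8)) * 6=62.25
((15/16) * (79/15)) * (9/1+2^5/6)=3397/48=70.77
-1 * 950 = -950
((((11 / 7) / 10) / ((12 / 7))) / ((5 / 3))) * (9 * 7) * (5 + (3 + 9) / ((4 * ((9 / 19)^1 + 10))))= 182259 / 9950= 18.32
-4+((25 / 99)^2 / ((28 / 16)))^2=-18821431796 / 4706920449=-4.00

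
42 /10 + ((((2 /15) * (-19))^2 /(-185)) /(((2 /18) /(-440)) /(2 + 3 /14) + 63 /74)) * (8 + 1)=185260611 /48330275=3.83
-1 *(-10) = 10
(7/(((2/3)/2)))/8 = 21/8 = 2.62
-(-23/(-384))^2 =-529/147456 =-0.00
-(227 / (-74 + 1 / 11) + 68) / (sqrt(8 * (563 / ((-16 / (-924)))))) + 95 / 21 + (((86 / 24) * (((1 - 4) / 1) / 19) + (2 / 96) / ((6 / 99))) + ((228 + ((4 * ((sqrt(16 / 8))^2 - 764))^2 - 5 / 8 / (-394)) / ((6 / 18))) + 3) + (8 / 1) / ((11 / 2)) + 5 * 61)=771154517753569 / 27668256 - 7541 * sqrt(260106) / 30209454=27871453.63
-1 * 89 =-89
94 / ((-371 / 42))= -564 / 53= -10.64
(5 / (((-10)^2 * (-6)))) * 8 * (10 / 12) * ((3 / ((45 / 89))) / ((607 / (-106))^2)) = -500002 / 49740615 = -0.01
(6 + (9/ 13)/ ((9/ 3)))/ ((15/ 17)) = 459/ 65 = 7.06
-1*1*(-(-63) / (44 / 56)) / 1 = -882 / 11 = -80.18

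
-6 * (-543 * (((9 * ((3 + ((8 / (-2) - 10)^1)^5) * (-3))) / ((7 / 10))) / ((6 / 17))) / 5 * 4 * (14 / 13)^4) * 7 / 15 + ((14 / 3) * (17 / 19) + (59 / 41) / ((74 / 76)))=1187385066173007166888 / 12348205545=96158511602.83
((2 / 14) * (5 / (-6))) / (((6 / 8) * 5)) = -2 / 63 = -0.03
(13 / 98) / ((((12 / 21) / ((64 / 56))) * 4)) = 13 / 196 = 0.07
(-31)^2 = 961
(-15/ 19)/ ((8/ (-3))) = 45/ 152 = 0.30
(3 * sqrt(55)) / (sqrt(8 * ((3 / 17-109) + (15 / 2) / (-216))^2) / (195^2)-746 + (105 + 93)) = -71225103653308800 * sqrt(55) / 13010452264497170591-744174285660 * sqrt(110) / 13010452264497170591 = -0.04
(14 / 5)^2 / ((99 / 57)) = 3724 / 825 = 4.51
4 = 4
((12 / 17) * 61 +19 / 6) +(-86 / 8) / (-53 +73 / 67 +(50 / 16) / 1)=46.45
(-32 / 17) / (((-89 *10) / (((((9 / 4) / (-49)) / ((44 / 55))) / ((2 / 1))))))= -9 / 148274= -0.00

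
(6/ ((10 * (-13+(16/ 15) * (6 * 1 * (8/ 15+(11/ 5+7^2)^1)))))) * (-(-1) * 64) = 2880/ 23857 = 0.12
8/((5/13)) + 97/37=4333/185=23.42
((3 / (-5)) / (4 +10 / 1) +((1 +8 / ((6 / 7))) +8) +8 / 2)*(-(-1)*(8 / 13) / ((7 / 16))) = 299584 / 9555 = 31.35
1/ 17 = 0.06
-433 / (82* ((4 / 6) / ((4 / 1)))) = -1299 / 41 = -31.68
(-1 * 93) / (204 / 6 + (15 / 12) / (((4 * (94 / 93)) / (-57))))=-139872 / 24631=-5.68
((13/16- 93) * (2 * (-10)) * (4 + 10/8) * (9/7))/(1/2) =199125/8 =24890.62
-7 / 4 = -1.75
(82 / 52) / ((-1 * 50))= -41 / 1300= -0.03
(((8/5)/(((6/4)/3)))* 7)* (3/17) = 336/85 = 3.95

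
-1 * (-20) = 20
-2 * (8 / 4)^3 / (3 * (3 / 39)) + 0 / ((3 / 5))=-208 / 3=-69.33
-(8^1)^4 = -4096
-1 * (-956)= 956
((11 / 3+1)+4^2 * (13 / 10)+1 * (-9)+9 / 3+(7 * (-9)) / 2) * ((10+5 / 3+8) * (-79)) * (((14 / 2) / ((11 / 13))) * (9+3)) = 306237022 / 165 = 1855981.95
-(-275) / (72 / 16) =550 / 9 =61.11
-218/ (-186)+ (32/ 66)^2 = 47503/ 33759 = 1.41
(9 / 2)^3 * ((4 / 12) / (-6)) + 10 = 79 / 16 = 4.94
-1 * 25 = -25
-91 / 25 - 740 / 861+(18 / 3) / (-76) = -3744913 / 817950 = -4.58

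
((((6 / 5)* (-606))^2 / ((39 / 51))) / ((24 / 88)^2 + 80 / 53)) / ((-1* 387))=-160145743824 / 141944075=-1128.23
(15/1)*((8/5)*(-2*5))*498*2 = -239040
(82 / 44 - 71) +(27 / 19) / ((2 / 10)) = -25929 / 418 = -62.03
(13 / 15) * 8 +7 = 209 / 15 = 13.93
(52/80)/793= 0.00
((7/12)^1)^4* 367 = 881167/20736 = 42.49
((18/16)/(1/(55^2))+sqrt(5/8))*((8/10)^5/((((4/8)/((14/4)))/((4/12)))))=1792*sqrt(10)/9375+325248/125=2602.59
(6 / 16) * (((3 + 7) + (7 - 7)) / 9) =5 / 12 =0.42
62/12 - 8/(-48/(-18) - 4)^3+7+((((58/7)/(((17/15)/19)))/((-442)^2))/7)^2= 617401854507920107/39725588467435416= 15.54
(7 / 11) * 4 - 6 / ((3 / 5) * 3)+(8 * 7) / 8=205 / 33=6.21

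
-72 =-72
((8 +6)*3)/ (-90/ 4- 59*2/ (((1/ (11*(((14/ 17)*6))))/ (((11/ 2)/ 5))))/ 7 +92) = -7140/ 159521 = -0.04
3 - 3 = 0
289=289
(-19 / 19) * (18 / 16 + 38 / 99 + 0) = -1195 / 792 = -1.51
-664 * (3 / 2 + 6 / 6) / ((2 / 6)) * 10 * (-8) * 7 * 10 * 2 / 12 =4648000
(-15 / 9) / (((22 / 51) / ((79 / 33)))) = -6715 / 726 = -9.25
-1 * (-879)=879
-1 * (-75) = 75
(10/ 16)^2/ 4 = 0.10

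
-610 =-610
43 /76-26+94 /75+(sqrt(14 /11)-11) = -34.05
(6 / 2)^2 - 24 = -15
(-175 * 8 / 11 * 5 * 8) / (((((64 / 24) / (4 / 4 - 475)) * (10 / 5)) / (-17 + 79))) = 308574000 / 11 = 28052181.82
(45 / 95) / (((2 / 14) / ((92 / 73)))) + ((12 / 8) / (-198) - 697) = -126845863 / 183084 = -692.83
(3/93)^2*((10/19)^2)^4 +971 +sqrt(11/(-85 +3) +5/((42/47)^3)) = 973.62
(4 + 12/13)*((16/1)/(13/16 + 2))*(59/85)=966656/49725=19.44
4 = 4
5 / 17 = 0.29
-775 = -775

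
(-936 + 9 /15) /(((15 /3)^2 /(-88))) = 411576 /125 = 3292.61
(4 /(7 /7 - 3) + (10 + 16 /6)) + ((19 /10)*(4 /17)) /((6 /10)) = 194 /17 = 11.41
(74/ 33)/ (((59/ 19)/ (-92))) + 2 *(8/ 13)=-1650424/ 25311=-65.21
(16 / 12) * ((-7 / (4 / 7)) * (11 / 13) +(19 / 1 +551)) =29101 / 39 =746.18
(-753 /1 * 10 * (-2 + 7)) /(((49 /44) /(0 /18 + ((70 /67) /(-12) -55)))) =6114234500 /3283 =1862392.48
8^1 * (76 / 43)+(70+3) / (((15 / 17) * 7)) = 117203 / 4515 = 25.96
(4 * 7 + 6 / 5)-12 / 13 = 1838 / 65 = 28.28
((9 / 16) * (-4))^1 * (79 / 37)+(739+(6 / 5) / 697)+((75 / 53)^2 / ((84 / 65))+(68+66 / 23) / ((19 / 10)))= 1713056194678569 / 2215979397590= 773.05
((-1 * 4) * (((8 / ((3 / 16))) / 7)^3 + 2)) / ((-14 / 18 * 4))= 2115674 / 7203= 293.72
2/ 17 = 0.12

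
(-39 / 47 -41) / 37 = -1966 / 1739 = -1.13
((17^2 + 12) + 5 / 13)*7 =27426 / 13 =2109.69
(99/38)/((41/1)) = 99/1558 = 0.06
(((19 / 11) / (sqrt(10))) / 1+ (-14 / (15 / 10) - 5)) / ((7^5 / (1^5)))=-43 / 50421+ 19 * sqrt(10) / 1848770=-0.00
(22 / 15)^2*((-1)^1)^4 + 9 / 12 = 2611 / 900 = 2.90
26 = 26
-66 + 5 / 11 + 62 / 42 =-14800 / 231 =-64.07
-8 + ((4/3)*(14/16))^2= -239/36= -6.64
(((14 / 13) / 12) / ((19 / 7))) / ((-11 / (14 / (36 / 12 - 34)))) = 343 / 252681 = 0.00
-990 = -990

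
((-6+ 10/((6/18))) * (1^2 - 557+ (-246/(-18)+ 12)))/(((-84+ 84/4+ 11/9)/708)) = 20275704/139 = 145868.37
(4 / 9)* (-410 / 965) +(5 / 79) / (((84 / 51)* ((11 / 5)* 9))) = -0.19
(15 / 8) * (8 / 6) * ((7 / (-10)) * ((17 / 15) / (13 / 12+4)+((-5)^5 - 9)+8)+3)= 1670671 / 305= 5477.61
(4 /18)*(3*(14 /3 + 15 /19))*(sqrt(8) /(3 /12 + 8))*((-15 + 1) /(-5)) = 69664*sqrt(2) /28215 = 3.49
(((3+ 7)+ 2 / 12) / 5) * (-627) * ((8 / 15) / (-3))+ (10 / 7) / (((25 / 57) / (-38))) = 162032 / 1575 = 102.88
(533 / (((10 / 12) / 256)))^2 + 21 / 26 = 17426501075469 / 650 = 26810001654.57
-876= -876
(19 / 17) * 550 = 10450 / 17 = 614.71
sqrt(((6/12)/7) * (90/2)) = 3 * sqrt(70)/14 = 1.79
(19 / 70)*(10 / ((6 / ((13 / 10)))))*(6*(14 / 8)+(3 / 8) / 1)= 7163 / 1120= 6.40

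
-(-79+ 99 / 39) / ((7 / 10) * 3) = 36.41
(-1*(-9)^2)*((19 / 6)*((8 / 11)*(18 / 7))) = -36936 / 77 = -479.69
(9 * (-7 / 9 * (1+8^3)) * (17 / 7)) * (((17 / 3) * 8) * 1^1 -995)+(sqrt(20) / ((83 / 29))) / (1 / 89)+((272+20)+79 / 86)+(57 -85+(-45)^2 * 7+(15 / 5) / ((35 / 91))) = 5162 * sqrt(5) / 83+3567491009 / 430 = 8296629.79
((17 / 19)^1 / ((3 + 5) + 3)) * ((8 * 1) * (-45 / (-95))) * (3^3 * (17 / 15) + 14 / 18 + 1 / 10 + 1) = 198764 / 19855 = 10.01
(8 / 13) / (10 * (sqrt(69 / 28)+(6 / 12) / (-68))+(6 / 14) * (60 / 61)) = -469454048 / 539913867415+963530624 * sqrt(483) / 539913867415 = 0.04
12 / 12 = 1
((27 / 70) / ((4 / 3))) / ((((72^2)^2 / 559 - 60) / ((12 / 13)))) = 3483 / 626274040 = 0.00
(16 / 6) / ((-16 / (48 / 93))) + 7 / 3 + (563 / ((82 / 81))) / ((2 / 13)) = 55168303 / 15252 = 3617.12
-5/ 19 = -0.26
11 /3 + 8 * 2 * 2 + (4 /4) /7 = 35.81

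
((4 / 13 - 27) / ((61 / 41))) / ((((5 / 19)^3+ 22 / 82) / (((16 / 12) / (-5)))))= 8001805426 / 479213865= 16.70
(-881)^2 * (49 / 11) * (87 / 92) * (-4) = -3308774343 / 253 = -13078159.46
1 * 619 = 619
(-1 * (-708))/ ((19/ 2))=1416/ 19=74.53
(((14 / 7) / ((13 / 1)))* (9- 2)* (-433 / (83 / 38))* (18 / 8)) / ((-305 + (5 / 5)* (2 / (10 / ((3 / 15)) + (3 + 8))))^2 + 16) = -1928598021 / 373475505455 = -0.01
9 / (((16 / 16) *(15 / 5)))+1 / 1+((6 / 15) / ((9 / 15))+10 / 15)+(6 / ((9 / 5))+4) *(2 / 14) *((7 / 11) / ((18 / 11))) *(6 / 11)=5.56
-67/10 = -6.70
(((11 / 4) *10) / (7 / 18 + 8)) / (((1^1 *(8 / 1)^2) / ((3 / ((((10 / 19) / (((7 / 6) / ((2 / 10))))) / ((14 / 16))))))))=460845 / 309248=1.49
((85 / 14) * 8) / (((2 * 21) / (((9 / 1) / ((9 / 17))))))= 2890 / 147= 19.66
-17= -17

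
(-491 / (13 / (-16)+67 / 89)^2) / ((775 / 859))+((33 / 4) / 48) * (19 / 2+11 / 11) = -109471097679607 / 716720000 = -152739.00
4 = 4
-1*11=-11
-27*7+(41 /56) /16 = -169303 /896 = -188.95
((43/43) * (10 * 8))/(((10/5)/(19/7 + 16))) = 5240/7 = 748.57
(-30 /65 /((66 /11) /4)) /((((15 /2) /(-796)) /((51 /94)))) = 54128 /3055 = 17.72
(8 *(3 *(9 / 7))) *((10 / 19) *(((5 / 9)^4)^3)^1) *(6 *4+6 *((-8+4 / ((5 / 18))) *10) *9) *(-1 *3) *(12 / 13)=-90625000000000 / 669850025481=-135.29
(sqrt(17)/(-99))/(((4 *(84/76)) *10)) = -19 *sqrt(17)/83160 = -0.00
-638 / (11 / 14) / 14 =-58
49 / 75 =0.65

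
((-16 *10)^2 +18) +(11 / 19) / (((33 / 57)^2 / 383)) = 289075 / 11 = 26279.55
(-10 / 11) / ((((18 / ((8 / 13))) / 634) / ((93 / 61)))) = -30.04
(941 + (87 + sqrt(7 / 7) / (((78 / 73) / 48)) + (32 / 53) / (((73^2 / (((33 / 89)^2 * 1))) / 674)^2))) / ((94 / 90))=59272311344770936813500 / 57699034620084257023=1027.27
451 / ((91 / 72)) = 32472 / 91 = 356.84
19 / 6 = 3.17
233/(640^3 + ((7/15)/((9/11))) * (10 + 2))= 10485/11796480308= 0.00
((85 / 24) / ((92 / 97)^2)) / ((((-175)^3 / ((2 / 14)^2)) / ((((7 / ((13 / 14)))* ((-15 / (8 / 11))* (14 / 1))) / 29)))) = 1759483 / 1563554720000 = 0.00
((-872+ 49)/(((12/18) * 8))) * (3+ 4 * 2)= -27159/16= -1697.44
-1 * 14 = -14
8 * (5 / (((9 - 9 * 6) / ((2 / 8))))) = -2 / 9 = -0.22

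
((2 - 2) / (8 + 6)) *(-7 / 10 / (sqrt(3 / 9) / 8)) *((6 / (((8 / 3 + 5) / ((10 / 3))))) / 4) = 0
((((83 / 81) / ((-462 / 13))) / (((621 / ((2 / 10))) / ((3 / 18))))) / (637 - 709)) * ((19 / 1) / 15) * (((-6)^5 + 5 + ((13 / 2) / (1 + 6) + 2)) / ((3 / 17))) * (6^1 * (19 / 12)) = -0.01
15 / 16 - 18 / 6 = -33 / 16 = -2.06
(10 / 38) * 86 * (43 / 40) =24.33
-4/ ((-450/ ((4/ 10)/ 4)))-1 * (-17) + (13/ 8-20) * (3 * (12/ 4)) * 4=-1450123/ 2250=-644.50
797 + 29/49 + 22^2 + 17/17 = 62847/49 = 1282.59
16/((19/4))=64/19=3.37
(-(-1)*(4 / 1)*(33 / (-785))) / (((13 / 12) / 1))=-1584 / 10205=-0.16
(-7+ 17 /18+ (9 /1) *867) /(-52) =-140345 /936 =-149.94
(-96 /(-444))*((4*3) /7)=96 /259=0.37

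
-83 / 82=-1.01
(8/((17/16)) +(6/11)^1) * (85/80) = 755/88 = 8.58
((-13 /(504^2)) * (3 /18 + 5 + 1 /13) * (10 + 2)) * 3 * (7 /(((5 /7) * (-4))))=0.02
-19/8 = -2.38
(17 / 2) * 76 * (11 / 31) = 7106 / 31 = 229.23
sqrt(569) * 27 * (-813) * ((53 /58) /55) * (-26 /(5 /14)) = 211739346 * sqrt(569) /7975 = 633325.55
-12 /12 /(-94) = 1 /94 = 0.01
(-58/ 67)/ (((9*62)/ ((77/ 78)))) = -2233/ 1458054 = -0.00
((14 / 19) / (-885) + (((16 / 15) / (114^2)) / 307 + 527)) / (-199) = -465201693263 / 175664673945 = -2.65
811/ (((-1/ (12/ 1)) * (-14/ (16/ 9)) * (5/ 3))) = 25952/ 35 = 741.49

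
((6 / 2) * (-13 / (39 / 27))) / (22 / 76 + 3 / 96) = -5472 / 65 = -84.18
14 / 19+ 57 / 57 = 33 / 19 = 1.74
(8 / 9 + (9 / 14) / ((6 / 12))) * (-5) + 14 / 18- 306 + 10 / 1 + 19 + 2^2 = -5945 / 21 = -283.10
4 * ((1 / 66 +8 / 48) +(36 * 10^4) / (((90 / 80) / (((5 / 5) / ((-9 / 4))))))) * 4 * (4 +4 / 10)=-450559424 / 45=-10012431.64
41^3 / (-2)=-68921 / 2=-34460.50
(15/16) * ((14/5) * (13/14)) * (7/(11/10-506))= -455/13464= -0.03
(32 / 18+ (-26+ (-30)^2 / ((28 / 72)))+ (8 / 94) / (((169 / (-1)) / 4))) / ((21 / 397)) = 454949047478 / 10508589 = 43293.07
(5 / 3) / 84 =5 / 252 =0.02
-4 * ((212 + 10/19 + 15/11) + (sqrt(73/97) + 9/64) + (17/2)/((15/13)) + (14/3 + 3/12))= -45407623/50160 -4 * sqrt(7081)/97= -908.73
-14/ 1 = -14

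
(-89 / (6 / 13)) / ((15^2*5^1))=-1157 / 6750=-0.17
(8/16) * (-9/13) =-9/26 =-0.35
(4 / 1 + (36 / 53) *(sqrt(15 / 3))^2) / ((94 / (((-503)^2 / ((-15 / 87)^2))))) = 41704991524 / 62275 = 669690.75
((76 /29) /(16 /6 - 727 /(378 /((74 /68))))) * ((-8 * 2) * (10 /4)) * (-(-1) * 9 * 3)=-1054892160 /213817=-4933.62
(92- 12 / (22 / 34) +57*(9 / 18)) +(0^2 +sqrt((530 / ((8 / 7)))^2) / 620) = 560345 / 5456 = 102.70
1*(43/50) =43/50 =0.86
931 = 931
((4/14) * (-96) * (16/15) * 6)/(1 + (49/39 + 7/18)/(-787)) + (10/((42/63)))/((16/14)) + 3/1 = -8221998921/51456440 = -159.79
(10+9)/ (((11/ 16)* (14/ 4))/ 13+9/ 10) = 39520/ 2257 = 17.51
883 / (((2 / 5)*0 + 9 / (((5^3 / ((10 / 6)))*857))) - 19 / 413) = -7813247575 / 405836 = -19252.23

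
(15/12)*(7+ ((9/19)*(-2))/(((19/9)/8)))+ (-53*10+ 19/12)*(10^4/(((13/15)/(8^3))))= -58600985519985/18772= -3121723072.66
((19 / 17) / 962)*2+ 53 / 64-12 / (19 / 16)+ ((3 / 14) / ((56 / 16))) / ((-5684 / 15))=-6421411945517 / 692337300928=-9.27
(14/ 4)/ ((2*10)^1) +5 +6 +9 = 807/ 40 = 20.18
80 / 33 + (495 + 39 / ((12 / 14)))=35833 / 66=542.92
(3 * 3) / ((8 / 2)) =9 / 4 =2.25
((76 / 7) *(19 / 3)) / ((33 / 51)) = 24548 / 231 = 106.27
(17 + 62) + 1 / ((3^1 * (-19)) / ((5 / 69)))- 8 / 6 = 305458 / 3933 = 77.67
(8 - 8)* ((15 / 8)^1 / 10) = 0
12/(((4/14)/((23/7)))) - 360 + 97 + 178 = 53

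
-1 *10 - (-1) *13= 3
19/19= 1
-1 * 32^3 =-32768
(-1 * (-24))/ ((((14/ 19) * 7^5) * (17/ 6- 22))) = -0.00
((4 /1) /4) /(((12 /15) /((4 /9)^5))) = 1280 /59049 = 0.02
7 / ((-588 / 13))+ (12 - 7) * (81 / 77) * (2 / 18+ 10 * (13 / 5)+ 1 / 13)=1652701 / 12012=137.59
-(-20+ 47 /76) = 1473 /76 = 19.38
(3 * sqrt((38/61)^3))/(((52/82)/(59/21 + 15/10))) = 140999 * sqrt(2318)/677222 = 10.02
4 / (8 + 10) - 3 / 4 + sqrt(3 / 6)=-19 / 36 + sqrt(2) / 2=0.18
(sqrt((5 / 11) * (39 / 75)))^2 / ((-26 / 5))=-1 / 22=-0.05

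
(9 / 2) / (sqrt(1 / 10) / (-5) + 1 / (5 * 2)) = 15 * sqrt(10) + 75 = 122.43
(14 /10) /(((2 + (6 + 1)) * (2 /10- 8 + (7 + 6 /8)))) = -28 /9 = -3.11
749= 749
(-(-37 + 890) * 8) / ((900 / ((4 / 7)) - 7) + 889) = -6824 / 2457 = -2.78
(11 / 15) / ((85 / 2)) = 22 / 1275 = 0.02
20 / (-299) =-20 / 299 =-0.07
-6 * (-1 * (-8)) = -48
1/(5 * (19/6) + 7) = 0.04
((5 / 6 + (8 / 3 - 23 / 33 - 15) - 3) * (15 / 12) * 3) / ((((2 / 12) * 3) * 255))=-59 / 132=-0.45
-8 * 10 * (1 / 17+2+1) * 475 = -1976000 / 17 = -116235.29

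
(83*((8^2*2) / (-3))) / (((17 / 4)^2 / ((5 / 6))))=-424960 / 2601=-163.38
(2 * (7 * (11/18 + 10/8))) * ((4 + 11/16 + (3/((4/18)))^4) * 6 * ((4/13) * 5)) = 103867085/13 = 7989775.77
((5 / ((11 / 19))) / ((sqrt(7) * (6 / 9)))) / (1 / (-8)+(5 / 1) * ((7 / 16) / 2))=4560 * sqrt(7) / 2387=5.05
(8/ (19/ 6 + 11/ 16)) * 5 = 384/ 37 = 10.38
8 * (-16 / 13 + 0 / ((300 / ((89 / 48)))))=-128 / 13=-9.85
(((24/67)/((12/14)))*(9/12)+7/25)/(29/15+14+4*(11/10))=2982/102175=0.03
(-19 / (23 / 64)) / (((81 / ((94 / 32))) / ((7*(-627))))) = 8415.19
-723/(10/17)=-12291/10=-1229.10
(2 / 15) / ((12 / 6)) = 1 / 15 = 0.07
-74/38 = -37/19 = -1.95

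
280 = 280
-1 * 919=-919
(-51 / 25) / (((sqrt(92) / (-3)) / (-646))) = -49419 * sqrt(23) / 575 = -412.18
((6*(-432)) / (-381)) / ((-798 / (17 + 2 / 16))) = -2466 / 16891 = -0.15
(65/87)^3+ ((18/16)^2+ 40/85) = 1542704167/716451264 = 2.15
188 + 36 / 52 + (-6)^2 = 2921 / 13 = 224.69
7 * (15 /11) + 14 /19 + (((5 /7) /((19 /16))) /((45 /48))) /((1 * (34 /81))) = 11.81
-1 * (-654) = 654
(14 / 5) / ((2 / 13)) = 91 / 5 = 18.20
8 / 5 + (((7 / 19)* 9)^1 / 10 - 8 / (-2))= 1127 / 190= 5.93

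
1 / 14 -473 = -472.93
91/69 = 1.32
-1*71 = -71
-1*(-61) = 61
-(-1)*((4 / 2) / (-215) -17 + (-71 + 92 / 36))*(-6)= 512.72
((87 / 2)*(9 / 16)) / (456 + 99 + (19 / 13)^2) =132327 / 3012992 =0.04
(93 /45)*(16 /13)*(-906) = -149792 /65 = -2304.49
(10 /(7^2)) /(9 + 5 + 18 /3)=1 /98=0.01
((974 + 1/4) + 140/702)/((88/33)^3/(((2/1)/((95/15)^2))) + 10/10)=12313143/4818268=2.56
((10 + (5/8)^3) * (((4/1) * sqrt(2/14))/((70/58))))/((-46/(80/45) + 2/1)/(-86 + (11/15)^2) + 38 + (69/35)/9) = 0.33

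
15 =15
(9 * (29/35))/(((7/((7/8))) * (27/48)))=58/35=1.66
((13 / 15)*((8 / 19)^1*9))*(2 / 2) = 3.28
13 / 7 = 1.86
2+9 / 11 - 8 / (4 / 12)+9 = -134 / 11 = -12.18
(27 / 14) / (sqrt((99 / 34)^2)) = 51 / 77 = 0.66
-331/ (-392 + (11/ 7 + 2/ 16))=18536/ 21857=0.85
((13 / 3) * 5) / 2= 65 / 6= 10.83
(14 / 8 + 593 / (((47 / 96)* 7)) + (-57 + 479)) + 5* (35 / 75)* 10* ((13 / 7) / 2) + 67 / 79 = 193154155 / 311892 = 619.30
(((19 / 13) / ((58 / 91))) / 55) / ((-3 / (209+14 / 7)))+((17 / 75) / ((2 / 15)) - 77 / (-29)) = 6808 / 4785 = 1.42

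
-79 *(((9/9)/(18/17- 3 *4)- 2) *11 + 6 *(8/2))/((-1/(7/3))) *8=409220/279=1466.74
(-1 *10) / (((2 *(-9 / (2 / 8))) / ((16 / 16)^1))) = 5 / 36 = 0.14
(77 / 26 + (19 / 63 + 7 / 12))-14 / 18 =1117 / 364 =3.07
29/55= 0.53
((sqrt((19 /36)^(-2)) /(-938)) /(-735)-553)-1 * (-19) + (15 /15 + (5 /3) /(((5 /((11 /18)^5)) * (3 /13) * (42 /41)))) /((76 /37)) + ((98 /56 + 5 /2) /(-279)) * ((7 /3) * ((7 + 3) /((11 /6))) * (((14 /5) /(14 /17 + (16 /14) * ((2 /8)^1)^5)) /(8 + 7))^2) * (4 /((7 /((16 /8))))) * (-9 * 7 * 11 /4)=-6434424028562873433655917181 /12106439303083329135456000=-531.49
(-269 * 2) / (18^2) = -269 / 162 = -1.66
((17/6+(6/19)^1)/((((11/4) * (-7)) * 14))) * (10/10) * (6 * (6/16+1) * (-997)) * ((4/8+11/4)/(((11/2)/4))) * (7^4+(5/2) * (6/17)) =8635966144/15827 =545647.70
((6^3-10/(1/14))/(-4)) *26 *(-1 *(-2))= -988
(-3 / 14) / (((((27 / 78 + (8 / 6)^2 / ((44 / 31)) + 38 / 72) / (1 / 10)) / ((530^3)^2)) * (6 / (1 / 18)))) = -158475182072350000 / 76629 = -2068083650737.32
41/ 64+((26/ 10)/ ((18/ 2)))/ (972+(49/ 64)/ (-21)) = 114822703/ 179152320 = 0.64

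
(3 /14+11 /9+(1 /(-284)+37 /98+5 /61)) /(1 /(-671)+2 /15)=795218545 /55399596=14.35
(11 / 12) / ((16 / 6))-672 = -671.66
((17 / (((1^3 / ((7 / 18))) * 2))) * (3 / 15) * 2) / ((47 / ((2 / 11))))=119 / 23265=0.01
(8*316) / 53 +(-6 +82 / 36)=41953 / 954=43.98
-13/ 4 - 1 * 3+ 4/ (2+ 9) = -259/ 44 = -5.89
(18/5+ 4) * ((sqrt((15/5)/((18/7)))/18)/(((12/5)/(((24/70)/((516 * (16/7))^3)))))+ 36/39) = 931 * sqrt(42)/151940243128320+ 456/65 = 7.02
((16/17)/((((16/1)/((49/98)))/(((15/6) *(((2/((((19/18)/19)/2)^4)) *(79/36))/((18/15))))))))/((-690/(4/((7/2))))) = -2047680/2737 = -748.15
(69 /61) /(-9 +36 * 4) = 23 /2745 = 0.01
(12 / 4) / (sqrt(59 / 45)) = 9* sqrt(295) / 59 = 2.62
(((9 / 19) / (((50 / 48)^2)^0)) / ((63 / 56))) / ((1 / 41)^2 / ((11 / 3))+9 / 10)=1479280 / 3162531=0.47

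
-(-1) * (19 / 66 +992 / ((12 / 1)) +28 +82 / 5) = 14009 / 110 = 127.35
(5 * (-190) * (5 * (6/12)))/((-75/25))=2375/3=791.67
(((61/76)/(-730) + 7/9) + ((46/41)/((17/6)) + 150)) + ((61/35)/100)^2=16112464292391121/106582974750000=151.17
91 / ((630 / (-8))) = -52 / 45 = -1.16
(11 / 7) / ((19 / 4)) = 44 / 133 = 0.33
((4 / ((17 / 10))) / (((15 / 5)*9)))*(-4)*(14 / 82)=-1120 / 18819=-0.06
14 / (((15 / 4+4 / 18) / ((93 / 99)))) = 5208 / 1573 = 3.31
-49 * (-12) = 588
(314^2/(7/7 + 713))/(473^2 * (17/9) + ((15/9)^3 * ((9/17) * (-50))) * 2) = 147894/452341267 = 0.00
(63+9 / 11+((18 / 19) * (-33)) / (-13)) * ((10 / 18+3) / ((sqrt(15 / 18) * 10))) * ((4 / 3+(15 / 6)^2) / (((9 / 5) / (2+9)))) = 186592 * sqrt(30) / 855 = 1195.33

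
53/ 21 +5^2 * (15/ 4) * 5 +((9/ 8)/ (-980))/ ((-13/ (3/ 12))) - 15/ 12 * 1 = 574857947/ 1223040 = 470.02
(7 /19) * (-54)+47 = 515 /19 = 27.11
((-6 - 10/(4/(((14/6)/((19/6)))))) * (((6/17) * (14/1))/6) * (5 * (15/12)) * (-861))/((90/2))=1496705/1938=772.29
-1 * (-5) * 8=40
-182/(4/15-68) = 1365/508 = 2.69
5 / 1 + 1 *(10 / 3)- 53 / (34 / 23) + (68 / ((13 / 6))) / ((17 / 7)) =-19355 / 1326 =-14.60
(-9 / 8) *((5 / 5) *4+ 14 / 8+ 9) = -16.59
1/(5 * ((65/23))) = 23/325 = 0.07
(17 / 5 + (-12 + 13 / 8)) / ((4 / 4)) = -279 / 40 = -6.98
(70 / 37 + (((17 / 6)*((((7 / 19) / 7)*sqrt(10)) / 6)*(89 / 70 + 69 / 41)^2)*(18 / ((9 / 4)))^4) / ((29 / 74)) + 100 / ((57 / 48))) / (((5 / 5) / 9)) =65303.85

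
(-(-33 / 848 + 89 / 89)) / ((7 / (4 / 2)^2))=-815 / 1484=-0.55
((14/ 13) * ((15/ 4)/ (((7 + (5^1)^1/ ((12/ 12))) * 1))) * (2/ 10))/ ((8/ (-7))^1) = -49/ 832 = -0.06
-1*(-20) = 20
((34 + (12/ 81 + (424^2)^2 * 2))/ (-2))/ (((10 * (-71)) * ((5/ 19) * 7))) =16579857429047/ 670950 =24711017.85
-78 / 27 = -26 / 9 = -2.89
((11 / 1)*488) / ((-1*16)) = -671 / 2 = -335.50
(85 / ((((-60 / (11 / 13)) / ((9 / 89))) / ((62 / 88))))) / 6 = -527 / 37024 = -0.01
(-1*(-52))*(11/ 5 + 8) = 2652/ 5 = 530.40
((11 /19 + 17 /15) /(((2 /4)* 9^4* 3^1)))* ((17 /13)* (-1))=-16592 /72925515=-0.00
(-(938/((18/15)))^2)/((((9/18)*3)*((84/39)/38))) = -194037025/27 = -7186556.48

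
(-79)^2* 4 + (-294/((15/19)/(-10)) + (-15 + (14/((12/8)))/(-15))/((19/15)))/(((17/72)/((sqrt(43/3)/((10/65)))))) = 24964 + 34060* sqrt(129) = 411811.24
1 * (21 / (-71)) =-21 / 71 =-0.30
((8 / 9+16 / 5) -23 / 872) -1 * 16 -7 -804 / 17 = -44181779 / 667080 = -66.23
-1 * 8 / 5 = -8 / 5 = -1.60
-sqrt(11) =-3.32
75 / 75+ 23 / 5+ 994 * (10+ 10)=99428 / 5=19885.60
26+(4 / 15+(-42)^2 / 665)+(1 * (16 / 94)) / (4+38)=2711998 / 93765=28.92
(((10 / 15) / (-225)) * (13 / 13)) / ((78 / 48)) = -16 / 8775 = -0.00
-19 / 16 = -1.19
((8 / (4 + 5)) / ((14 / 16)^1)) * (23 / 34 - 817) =-126880 / 153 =-829.28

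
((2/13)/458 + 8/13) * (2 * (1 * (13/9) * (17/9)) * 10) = 33.60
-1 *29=-29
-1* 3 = -3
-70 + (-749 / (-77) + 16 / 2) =-575 / 11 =-52.27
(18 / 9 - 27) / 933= -25 / 933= -0.03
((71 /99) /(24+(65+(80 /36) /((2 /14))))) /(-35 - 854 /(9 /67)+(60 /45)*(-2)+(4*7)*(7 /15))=-3195 /2972776147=-0.00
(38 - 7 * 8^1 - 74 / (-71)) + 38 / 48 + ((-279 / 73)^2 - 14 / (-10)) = -7220183 / 45403080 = -0.16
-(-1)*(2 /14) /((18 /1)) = 1 /126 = 0.01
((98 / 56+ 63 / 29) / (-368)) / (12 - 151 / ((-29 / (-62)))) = 455 / 13268608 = 0.00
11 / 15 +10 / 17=337 / 255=1.32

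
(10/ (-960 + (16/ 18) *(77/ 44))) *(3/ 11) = -135/ 47443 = -0.00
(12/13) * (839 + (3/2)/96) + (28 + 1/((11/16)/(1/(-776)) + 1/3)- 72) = 486051613/665392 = 730.47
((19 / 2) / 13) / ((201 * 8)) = 19 / 41808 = 0.00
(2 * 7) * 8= 112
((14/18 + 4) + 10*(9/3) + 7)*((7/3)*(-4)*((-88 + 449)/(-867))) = 3800608/23409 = 162.36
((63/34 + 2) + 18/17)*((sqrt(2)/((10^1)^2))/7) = 167*sqrt(2)/23800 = 0.01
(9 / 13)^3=729 / 2197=0.33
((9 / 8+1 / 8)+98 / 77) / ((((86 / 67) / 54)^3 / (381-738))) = -234588595697883 / 3498308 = -67057730.68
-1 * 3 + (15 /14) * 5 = 33 /14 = 2.36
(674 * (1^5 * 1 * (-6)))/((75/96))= -129408/25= -5176.32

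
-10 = -10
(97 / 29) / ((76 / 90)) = 4365 / 1102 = 3.96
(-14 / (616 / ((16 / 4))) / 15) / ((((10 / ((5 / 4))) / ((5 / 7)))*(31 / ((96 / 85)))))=-4 / 202895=-0.00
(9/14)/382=0.00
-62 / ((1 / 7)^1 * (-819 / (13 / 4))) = 31 / 18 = 1.72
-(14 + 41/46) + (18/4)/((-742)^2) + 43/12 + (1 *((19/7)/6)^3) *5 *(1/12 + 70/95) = -627713679011/57439240992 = -10.93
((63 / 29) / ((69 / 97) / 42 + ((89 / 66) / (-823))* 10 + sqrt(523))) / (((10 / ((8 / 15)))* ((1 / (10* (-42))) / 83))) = 439491615986963232 / 103156543323322000835 - 796643018650667466432* sqrt(523) / 103156543323322000835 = -176.61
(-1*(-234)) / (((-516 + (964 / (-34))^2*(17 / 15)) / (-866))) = -12918555 / 25186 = -512.93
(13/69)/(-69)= -13/4761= -0.00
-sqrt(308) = -2*sqrt(77) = -17.55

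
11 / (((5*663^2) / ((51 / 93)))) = 11 / 4007835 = 0.00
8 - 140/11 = -52/11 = -4.73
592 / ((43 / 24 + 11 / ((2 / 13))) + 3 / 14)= 99456 / 12349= 8.05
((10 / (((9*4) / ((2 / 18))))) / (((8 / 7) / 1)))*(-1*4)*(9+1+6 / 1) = -140 / 81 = -1.73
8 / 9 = 0.89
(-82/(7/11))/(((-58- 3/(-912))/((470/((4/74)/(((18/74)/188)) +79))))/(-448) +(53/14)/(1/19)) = -1.79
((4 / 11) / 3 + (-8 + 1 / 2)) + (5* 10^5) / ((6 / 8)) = 666659.29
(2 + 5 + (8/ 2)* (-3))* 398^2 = -792020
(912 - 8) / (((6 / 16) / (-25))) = -60266.67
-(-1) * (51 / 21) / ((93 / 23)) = 391 / 651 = 0.60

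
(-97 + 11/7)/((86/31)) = -10354/301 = -34.40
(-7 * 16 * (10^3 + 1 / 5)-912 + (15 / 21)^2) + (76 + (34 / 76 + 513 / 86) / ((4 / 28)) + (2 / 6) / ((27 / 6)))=-609692394572 / 5404455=-112812.93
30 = 30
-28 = -28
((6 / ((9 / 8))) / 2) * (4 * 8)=256 / 3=85.33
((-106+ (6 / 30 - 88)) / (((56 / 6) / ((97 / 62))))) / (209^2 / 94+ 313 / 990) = -1312048287 / 18780747608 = -0.07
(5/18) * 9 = 5/2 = 2.50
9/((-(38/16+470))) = -72/3779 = -0.02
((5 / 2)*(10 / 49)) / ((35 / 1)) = 5 / 343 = 0.01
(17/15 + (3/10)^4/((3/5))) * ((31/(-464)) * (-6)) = 213311/464000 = 0.46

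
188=188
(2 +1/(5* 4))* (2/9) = 41/90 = 0.46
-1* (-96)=96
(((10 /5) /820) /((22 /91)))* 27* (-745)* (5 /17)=-1830465 /30668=-59.69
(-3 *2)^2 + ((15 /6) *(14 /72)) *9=323 /8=40.38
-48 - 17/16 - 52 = -1617/16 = -101.06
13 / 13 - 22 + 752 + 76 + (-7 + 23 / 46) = 1601 / 2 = 800.50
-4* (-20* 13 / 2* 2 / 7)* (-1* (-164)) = 170560 / 7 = 24365.71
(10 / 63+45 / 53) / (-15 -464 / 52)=-43745 / 1038429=-0.04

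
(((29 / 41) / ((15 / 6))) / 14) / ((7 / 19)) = 551 / 10045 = 0.05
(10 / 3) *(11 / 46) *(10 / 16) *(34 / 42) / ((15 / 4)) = 935 / 8694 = 0.11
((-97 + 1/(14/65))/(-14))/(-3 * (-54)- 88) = 1293/14504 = 0.09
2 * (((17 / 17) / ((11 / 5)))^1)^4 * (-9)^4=8201250 / 14641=560.16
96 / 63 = 32 / 21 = 1.52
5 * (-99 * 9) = -4455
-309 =-309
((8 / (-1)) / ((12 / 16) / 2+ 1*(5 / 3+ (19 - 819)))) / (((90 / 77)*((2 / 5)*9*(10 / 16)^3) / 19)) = 1089536 / 5875875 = 0.19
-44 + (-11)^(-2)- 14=-7017 / 121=-57.99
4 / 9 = 0.44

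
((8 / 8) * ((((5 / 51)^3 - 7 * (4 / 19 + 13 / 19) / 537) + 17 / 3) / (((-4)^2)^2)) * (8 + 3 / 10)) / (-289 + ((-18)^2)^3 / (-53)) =-11224741742809 / 39299560313319912960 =-0.00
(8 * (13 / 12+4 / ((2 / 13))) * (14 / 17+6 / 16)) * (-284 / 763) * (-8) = 773.26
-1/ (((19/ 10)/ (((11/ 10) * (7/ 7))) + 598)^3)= -1331/ 287104138173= -0.00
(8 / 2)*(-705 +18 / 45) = -2818.40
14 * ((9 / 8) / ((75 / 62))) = 651 / 50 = 13.02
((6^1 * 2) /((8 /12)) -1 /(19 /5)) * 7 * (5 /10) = 2359 /38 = 62.08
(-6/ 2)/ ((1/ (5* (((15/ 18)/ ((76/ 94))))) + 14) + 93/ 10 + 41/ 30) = -10575/ 87634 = -0.12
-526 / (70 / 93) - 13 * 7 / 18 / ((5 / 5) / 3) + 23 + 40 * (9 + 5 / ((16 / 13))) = -17692 / 105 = -168.50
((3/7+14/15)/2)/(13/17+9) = 2431/34860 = 0.07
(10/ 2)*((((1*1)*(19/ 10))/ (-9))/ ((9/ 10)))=-95/ 81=-1.17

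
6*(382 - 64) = 1908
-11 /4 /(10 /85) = -187 /8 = -23.38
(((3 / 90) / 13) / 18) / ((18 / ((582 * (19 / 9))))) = 1843 / 189540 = 0.01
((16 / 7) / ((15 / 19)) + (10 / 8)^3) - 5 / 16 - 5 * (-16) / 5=138001 / 6720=20.54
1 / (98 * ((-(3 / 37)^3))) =-50653 / 2646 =-19.14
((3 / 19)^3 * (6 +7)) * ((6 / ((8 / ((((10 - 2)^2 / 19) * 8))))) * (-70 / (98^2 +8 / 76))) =-0.01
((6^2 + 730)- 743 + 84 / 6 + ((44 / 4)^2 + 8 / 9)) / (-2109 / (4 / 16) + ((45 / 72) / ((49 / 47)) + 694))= -43120 / 2100897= -0.02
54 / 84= 0.64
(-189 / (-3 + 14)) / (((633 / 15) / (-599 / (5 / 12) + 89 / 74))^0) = -17.18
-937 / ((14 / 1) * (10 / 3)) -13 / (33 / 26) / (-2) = -69103 / 4620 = -14.96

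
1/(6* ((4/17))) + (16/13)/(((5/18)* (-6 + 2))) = -623/1560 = -0.40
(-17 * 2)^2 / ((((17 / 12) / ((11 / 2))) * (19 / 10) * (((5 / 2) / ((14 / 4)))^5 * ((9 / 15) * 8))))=6285818 / 2375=2646.66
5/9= 0.56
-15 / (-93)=5 / 31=0.16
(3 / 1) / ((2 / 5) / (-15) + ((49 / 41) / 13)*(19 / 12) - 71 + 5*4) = -159900 / 2711963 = -0.06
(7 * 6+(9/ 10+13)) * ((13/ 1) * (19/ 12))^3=8423695657/ 17280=487482.39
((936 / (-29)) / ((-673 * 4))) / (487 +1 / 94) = 21996 / 893468743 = 0.00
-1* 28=-28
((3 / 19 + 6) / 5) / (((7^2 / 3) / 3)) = 1053 / 4655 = 0.23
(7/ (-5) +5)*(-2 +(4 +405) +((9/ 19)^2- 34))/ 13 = 2425212/ 23465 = 103.35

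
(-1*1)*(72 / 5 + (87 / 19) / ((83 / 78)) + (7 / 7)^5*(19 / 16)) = -2509399 / 126160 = -19.89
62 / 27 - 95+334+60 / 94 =307015 / 1269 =241.93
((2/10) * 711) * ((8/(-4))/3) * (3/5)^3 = -12798/625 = -20.48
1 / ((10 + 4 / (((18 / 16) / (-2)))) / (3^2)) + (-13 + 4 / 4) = -231 / 26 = -8.88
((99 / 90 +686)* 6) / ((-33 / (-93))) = 639003 / 55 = 11618.24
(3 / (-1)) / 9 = -1 / 3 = -0.33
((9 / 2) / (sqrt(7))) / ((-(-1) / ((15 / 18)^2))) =25 * sqrt(7) / 56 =1.18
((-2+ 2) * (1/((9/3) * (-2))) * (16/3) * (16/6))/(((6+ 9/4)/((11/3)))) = 0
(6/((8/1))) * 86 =129/2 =64.50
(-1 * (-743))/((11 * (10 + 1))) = 6.14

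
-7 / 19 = -0.37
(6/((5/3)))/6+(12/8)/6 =17/20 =0.85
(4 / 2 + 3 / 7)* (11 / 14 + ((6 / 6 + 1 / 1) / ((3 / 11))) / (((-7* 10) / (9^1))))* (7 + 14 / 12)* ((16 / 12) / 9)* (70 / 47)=-2618 / 3807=-0.69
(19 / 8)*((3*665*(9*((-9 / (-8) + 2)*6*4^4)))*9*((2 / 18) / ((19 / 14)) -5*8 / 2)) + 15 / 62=-36692837999.76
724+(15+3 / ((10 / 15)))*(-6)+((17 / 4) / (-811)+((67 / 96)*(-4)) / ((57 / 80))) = 334541081 / 554724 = 603.08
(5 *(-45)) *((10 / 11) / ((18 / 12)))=-1500 / 11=-136.36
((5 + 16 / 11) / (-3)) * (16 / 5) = -1136 / 165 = -6.88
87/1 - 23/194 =86.88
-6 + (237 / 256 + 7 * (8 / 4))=8.93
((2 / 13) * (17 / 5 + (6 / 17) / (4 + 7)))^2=41190724 / 147744025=0.28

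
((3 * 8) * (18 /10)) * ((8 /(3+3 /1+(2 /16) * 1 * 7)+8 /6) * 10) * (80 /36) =2397.09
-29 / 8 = -3.62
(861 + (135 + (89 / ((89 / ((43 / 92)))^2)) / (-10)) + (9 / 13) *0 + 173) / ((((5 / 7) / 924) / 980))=697728047504103 / 470810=1481973720.83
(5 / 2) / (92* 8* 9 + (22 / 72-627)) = 0.00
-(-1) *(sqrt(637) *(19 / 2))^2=57489.25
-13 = -13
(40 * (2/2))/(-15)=-8/3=-2.67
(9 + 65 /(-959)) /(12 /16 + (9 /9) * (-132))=-34264 /503475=-0.07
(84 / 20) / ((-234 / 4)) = -14 / 195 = -0.07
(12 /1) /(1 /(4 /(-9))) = -16 /3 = -5.33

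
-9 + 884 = 875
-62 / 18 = -31 / 9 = -3.44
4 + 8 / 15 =68 / 15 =4.53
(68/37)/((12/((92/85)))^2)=2116/141525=0.01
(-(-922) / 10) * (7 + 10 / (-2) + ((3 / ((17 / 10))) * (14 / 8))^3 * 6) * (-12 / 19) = -4857343557 / 466735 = -10407.07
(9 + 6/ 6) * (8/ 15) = 16/ 3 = 5.33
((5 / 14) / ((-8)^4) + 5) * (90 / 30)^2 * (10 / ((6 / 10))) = 21504375 / 28672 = 750.01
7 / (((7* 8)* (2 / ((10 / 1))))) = 5 / 8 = 0.62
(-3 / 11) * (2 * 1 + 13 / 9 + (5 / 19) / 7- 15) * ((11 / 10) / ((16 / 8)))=13787 / 7980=1.73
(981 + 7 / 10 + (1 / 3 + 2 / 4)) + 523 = 1505.53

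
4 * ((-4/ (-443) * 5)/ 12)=0.02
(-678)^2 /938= 229842 /469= 490.07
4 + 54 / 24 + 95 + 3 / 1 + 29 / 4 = 223 / 2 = 111.50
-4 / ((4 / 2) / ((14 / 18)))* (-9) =14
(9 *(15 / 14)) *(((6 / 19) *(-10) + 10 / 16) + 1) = -31455 / 2128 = -14.78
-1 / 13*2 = -2 / 13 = -0.15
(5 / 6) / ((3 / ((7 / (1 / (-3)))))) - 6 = -71 / 6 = -11.83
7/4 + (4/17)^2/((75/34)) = 9053/5100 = 1.78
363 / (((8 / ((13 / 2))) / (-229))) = -1080651 / 16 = -67540.69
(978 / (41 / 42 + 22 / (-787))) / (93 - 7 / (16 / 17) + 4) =517228992 / 44914519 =11.52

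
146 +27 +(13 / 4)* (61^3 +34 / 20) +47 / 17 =501751287 / 680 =737869.54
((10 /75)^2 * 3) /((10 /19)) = 38 /375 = 0.10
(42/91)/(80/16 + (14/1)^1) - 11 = -2711/247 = -10.98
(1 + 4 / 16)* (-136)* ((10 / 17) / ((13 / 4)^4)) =-25600 / 28561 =-0.90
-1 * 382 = -382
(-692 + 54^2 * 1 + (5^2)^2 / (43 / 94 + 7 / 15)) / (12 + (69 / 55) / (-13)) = 2702072230 / 11089833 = 243.65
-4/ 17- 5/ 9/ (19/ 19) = -121/ 153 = -0.79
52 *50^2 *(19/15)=494000/3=164666.67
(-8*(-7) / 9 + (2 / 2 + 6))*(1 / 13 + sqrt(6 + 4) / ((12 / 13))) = 119 / 117 + 1547*sqrt(10) / 108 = 46.31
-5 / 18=-0.28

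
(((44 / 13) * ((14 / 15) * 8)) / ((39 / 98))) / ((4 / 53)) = 6399008 / 7605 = 841.42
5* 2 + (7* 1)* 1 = 17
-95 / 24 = -3.96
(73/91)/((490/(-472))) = -17228/22295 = -0.77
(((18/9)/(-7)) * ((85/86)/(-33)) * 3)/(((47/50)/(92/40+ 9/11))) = 0.09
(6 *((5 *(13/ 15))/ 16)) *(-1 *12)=-39/ 2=-19.50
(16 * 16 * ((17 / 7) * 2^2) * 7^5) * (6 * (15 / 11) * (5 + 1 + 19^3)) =25824034252800 / 11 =2347639477527.27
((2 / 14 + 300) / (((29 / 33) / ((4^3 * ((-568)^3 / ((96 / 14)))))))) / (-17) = 16940402935808 / 493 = 34361872080.75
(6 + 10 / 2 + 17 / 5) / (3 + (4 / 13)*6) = 104 / 35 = 2.97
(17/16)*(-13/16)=-221/256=-0.86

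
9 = 9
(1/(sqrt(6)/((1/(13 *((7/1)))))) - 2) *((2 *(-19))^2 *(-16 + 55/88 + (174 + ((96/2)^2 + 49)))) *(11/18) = -79789303/18 + 79789303 *sqrt(6)/19656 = -4422795.88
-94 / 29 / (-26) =47 / 377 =0.12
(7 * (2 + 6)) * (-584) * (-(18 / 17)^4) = 3433135104 / 83521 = 41105.05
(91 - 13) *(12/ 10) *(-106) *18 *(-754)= 673279776/ 5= 134655955.20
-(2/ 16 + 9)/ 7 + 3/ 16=-125/ 112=-1.12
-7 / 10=-0.70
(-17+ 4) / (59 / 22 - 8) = 2.44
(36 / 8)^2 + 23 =173 / 4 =43.25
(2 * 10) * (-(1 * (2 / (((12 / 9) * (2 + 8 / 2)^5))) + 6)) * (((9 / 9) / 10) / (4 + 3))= -31105 / 18144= -1.71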